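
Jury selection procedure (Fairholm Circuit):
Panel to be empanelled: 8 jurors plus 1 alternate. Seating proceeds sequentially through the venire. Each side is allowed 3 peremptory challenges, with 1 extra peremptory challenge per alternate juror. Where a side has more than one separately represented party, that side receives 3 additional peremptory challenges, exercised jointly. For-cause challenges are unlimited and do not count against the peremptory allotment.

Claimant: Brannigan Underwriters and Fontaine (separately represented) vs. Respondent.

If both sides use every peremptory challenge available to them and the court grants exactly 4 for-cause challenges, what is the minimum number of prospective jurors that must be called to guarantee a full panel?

Seats to fill: 8 + 1 alternates = 9.
Peremptories — Claimant: 3 + 1×1 + 3 = 7; Respondent: 3 + 1×1 = 4; total 11.
For-cause removals: 4.
Minimum venire: 9 + 11 + 4 = 24.

24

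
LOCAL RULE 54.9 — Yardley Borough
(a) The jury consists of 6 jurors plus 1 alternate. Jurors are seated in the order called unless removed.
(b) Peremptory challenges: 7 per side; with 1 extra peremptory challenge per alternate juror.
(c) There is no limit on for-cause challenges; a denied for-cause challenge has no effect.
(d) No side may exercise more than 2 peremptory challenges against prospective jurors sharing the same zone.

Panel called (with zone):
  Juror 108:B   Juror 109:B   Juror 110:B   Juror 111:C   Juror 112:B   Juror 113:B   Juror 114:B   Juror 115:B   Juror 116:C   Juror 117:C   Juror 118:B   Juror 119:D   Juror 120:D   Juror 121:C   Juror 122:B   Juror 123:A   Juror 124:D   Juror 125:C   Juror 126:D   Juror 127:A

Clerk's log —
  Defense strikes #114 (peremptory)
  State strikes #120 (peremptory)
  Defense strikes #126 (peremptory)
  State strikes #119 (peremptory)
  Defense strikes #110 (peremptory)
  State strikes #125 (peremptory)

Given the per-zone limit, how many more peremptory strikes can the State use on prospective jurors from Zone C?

1

State peremptories so far: #120, #119, #125 — 3 of 8 used, 5 left overall.
Against Zone C: #125 — 1 used; per-zone cap 2 leaves 1.
Binding limit: min(5, 1) = 1.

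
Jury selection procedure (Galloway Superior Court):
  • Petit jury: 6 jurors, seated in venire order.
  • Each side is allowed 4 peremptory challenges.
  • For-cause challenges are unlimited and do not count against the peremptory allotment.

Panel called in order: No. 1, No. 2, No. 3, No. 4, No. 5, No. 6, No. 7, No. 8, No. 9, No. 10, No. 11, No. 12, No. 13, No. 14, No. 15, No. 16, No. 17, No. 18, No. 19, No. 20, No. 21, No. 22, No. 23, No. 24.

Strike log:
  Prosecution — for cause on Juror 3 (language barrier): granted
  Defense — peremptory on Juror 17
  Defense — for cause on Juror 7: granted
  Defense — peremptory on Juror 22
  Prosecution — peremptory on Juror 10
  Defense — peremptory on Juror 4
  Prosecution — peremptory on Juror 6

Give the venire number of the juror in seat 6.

11

Removed: #3, #4, #6, #7, #10, #17, #22.
Seating in order: seats 1–6 → #1, #2, #5, #8, #9, #11.
So seat 6 is #11.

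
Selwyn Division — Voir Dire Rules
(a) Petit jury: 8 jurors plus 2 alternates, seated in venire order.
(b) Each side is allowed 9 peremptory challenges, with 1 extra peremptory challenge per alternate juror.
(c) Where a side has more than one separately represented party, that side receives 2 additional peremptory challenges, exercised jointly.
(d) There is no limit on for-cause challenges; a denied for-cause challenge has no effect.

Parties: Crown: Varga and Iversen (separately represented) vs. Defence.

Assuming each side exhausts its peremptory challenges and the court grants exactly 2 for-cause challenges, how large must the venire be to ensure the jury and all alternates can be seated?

36

Seats to fill: 8 + 2 alternates = 10.
Peremptories — Crown: 9 + 1×2 + 2 = 13; Defence: 9 + 1×2 = 11; total 24.
For-cause removals: 2.
Minimum venire: 10 + 24 + 2 = 36.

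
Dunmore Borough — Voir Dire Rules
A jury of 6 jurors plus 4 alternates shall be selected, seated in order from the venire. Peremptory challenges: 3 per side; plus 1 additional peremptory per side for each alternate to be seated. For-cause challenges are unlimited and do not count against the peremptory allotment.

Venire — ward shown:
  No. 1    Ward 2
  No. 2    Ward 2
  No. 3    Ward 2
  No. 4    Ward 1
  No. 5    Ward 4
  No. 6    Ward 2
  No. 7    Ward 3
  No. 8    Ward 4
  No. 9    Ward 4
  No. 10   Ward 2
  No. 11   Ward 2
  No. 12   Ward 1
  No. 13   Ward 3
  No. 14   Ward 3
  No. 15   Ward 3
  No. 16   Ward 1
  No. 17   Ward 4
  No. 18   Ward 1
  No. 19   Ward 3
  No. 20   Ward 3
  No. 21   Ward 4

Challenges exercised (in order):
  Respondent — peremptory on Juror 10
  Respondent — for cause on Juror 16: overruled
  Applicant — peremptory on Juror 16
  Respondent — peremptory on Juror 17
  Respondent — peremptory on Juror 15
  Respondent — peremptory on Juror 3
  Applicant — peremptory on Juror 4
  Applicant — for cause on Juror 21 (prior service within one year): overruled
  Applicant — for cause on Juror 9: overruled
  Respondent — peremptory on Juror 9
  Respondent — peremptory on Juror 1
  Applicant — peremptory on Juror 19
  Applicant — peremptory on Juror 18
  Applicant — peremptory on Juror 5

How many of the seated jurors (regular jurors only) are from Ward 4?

Removed: #1, #3, #4, #5, #9, #10, #15, #16, #17, #18, #19.
Seated jurors 1–6: #2, #6, #7, #8, #11, #12 (alternates #13, #14, #20, #21 not counted).
Of those, in Ward 4: #8 → 1.

1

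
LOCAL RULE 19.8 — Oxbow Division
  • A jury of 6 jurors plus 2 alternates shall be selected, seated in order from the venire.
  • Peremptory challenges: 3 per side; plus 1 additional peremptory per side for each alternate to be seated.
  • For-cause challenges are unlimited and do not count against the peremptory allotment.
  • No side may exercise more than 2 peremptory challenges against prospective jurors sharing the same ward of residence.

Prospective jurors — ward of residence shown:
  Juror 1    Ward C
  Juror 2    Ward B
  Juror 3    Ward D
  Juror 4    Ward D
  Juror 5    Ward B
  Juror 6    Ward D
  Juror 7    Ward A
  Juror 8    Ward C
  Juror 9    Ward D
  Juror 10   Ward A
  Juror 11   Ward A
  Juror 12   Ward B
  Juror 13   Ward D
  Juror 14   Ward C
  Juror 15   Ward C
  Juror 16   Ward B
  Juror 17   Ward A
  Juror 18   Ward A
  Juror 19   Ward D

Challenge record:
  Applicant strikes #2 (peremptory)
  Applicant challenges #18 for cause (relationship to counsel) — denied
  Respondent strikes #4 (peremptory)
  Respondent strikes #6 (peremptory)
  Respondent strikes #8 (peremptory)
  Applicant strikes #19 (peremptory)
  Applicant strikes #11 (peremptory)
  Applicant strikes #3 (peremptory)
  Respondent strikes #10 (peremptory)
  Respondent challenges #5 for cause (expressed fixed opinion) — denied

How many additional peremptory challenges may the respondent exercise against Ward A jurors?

1

Respondent peremptories so far: #4, #6, #8, #10 — 4 of 5 used, 1 left overall.
Against Ward A: #10 — 1 used; per-ward cap 2 leaves 1.
Binding limit: min(1, 1) = 1.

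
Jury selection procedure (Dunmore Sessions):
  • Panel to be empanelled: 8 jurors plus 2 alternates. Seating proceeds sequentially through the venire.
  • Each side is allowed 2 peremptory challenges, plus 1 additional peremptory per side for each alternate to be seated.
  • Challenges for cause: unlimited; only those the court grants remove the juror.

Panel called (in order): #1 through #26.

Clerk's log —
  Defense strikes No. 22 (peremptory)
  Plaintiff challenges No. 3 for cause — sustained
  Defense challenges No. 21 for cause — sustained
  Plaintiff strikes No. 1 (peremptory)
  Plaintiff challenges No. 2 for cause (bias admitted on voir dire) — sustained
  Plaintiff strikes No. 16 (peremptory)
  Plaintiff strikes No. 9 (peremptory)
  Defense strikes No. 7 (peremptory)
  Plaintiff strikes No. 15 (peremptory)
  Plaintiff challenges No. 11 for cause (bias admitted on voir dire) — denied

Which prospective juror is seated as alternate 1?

Removed: #1, #2, #3, #7, #9, #15, #16, #21, #22. (#11 stays — for-cause denied.)
Seating in order: seats 1–8 → #4, #5, #6, #8, #10, #11, #12, #13; alternates → #14, #17.
So alternate 1 is #14.

14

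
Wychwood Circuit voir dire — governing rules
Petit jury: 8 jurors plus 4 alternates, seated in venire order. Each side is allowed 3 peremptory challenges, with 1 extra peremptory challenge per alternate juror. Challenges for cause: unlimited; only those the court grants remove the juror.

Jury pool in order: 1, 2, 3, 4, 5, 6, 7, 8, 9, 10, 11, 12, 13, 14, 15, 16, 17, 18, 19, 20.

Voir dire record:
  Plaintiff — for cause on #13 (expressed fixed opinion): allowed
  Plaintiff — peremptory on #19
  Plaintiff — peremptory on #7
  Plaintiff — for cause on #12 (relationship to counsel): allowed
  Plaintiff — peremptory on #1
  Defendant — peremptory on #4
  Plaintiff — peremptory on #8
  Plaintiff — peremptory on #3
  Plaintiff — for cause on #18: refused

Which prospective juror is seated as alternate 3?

18

Removed: #1, #3, #4, #7, #8, #12, #13, #19. (#18 stays — for-cause denied.)
Filling seats in venire order through position 11: #2, #5, #6, #9, #10, #11, #14, #15, #16, #17, #18.
So alternate 3 is #18.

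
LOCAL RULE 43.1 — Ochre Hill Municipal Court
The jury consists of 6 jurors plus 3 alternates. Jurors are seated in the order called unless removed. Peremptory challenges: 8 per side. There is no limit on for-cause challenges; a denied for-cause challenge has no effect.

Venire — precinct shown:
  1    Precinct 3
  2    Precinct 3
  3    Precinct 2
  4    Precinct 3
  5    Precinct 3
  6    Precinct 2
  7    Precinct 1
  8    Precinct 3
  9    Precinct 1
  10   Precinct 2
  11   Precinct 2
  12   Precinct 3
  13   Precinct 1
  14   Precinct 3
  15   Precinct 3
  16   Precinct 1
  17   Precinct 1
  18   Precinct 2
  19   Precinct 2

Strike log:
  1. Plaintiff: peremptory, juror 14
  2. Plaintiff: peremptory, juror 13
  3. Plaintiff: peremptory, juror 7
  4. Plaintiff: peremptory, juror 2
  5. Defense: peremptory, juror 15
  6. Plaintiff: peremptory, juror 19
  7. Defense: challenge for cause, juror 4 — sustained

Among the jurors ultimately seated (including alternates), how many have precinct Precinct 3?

Removed: #2, #4, #7, #13, #14, #15, #19.
Seated (9 incl. alternates): #1, #3, #5, #6, #8, #9, #10, #11, #12.
Of those, in Precinct 3: #1, #5, #8, #12 → 4.

4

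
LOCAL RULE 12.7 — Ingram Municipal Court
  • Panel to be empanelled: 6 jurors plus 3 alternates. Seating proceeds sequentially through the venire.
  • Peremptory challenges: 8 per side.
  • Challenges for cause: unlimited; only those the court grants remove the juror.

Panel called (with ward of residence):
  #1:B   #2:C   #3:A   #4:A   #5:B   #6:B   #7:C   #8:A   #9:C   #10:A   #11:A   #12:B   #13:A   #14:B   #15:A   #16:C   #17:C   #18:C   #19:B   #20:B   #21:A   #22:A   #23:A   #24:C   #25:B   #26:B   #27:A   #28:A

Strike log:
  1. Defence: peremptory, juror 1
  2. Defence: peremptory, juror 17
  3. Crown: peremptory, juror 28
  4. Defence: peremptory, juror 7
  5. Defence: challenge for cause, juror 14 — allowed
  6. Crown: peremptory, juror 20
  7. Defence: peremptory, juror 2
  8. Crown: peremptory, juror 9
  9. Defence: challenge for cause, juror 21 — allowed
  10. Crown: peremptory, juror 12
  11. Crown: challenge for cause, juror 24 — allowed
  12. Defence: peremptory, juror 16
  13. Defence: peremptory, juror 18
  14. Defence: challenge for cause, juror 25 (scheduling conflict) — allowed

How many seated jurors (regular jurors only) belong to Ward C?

0

Removed: #1, #2, #7, #9, #12, #14, #16, #17, #18, #20, #21, #24, #25, #28.
Seated jurors 1–6: #3, #4, #5, #6, #8, #10 (alternates #11, #13, #15 not counted).
None of those are in Ward C → 0.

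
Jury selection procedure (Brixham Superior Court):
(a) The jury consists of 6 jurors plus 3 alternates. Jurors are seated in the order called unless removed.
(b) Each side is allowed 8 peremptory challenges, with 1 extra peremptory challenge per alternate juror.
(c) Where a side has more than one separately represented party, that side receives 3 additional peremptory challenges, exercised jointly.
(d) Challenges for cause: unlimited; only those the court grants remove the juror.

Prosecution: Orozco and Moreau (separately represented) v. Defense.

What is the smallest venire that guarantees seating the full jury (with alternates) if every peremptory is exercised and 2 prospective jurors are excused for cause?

36

Seats to fill: 6 + 3 alternates = 9.
Peremptories — Prosecution: 8 + 1×3 + 3 = 14; Defense: 8 + 1×3 = 11; total 25.
For-cause removals: 2.
Minimum venire: 9 + 25 + 2 = 36.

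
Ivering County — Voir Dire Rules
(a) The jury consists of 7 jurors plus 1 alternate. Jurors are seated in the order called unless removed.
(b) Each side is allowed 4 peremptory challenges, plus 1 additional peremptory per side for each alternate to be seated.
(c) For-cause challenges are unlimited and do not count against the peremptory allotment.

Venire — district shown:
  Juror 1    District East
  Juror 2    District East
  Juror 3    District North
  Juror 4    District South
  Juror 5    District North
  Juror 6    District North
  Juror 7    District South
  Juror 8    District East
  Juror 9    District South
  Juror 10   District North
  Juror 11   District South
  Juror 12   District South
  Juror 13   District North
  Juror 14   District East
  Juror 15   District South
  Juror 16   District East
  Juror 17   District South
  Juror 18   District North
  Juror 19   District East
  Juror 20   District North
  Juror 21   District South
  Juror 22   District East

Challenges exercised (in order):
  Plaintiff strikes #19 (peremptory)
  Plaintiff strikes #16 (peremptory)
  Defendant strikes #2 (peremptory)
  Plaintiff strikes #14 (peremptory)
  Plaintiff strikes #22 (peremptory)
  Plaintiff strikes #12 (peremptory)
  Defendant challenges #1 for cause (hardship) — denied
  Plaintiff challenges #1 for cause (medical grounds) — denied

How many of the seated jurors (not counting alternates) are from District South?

2

Removed: #2, #12, #14, #16, #19, #22.
Seated jurors 1–7: #1, #3, #4, #5, #6, #7, #8 (alternates #9 not counted).
Of those, in District South: #4, #7 → 2.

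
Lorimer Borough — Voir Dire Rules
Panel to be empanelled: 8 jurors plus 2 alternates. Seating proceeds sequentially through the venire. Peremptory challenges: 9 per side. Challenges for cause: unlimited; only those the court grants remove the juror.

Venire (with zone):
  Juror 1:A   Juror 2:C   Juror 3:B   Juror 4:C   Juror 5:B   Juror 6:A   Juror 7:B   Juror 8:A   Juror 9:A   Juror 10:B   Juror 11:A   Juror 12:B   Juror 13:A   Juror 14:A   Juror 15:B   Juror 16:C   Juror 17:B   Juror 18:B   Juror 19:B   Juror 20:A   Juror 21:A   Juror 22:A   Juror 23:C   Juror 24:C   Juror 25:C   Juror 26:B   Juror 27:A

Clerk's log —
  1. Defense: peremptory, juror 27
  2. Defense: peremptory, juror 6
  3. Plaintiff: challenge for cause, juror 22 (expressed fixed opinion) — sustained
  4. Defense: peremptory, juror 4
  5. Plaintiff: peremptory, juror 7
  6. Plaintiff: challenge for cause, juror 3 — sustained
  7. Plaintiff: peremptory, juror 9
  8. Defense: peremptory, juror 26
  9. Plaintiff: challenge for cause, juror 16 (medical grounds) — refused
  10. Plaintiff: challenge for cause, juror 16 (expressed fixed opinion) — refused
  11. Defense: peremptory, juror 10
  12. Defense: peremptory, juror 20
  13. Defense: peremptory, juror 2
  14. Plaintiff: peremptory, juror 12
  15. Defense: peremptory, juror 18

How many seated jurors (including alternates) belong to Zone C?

1

Removed: #2, #3, #4, #6, #7, #9, #10, #12, #18, #20, #22, #26, #27.
Seated (10 incl. alternates): #1, #5, #8, #11, #13, #14, #15, #16, #17, #19.
Of those, in Zone C: #16 → 1.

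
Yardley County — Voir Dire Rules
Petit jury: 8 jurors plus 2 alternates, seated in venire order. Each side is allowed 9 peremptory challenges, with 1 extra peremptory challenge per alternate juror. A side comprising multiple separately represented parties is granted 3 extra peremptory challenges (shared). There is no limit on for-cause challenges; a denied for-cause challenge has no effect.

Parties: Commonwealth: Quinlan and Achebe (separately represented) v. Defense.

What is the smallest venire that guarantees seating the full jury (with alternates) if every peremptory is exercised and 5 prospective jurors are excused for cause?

40

Seats to fill: 8 + 2 alternates = 10.
Peremptories — Commonwealth: 9 + 1×2 + 3 = 14; Defense: 9 + 1×2 = 11; total 25.
For-cause removals: 5.
Minimum venire: 10 + 25 + 5 = 40.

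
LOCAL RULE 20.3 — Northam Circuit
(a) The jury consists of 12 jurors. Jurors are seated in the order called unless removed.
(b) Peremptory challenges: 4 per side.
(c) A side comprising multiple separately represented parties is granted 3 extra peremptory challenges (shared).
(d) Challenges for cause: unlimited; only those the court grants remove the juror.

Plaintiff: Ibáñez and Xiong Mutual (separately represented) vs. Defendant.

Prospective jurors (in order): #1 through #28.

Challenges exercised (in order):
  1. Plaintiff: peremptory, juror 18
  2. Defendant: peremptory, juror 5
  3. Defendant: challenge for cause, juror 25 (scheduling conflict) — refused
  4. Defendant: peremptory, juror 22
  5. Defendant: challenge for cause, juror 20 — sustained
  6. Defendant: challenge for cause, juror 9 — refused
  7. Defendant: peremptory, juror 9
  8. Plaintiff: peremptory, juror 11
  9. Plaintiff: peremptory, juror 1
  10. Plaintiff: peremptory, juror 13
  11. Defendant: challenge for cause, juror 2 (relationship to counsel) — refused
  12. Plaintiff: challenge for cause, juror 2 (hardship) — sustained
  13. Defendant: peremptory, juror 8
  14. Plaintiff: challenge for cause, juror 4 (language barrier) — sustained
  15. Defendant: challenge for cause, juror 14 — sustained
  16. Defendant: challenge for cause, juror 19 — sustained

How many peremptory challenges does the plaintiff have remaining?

Plaintiff allotment: 4 base + 3 multi-party = 7.
Plaintiff peremptories used: #18, #11, #1, #13 — 4 (for-cause on #2, #4 don't count).
Remaining: 7 − 4 = 3.

3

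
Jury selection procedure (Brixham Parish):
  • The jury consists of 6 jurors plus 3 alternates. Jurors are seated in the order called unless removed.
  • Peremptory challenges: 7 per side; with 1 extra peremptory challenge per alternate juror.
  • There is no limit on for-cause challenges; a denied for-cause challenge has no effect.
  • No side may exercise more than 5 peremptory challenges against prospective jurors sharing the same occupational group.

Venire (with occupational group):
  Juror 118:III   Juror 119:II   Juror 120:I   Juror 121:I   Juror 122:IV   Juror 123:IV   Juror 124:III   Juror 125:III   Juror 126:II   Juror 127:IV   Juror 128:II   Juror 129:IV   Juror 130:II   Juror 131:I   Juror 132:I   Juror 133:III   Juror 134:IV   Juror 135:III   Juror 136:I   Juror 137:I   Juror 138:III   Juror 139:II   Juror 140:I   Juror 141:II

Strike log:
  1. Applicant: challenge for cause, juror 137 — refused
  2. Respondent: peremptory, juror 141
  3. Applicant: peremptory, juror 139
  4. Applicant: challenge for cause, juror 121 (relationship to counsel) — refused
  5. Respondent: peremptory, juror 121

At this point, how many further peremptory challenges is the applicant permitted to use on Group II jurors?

4

Applicant peremptories so far: #139 — 1 of 10 used, 9 left overall.
Against Group II: #139 — 1 used; per-group cap 5 leaves 4.
Binding limit: min(9, 4) = 4.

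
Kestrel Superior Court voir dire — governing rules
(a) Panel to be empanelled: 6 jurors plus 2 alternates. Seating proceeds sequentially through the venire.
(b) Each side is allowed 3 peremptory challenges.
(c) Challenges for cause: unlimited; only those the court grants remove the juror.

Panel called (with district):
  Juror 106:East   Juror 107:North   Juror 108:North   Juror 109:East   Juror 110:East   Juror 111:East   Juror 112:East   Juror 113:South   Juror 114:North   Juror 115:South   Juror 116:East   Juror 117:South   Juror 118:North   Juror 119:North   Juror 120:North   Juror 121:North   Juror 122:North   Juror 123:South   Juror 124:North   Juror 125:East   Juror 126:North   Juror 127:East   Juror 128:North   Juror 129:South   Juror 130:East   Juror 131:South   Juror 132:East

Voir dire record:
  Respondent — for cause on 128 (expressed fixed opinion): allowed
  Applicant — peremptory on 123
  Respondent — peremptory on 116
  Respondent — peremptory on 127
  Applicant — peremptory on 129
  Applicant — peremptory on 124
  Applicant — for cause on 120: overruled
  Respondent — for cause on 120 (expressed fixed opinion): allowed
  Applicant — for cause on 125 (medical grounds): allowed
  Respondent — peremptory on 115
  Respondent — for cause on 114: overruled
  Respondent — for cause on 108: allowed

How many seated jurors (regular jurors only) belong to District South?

0

Removed: #108, #115, #116, #120, #123, #124, #125, #127, #128, #129.
Seated jurors 1–6: #106, #107, #109, #110, #111, #112 (alternates #113, #114 not counted).
None of those are in District South → 0.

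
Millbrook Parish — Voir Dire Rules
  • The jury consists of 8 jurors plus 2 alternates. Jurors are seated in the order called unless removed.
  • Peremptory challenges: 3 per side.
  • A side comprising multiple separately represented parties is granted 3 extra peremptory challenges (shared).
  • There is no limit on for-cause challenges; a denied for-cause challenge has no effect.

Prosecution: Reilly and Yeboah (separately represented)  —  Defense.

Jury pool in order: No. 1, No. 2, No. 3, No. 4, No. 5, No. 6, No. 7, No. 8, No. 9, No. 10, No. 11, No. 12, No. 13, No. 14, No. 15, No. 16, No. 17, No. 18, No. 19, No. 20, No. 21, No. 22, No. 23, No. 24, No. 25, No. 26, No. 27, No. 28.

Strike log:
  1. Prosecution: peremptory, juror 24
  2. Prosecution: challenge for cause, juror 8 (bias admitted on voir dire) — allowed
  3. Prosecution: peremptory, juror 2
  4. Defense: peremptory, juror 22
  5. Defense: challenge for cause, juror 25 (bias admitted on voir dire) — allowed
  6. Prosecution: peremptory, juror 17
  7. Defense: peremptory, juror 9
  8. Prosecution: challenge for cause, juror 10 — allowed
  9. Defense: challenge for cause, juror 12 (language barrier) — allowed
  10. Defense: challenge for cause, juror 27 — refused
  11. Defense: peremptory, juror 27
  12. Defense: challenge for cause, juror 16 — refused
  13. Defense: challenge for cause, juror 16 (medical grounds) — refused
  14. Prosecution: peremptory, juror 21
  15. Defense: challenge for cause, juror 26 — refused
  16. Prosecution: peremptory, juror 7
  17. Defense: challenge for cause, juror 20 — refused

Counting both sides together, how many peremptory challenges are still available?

1

Prosecution allotment: 3 base + 3 multi-party = 6. Defense allotment: 3.
Prosecution peremptories used: #24, #2, #17, #21, #7 — 5 (for-cause on #8, #10 don't count).
Defense peremptories used: #22, #9, #27 — 3 (for-cause on #25, #12, #27, #16, #16, #26, #20 don't count).
Remaining: (6 − 5) + (3 − 3) = 1.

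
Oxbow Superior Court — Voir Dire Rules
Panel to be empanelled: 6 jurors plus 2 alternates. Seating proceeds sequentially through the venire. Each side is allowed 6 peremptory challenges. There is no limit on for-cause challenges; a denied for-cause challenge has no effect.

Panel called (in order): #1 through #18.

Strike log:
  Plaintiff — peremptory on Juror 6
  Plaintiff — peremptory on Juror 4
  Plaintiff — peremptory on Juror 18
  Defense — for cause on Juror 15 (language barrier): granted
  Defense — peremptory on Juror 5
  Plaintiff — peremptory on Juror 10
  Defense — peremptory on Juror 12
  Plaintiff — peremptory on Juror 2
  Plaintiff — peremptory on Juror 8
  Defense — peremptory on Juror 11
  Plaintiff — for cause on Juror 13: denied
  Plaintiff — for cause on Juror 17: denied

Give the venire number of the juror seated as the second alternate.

17

Removed: #2, #4, #5, #6, #8, #10, #11, #12, #15, #18. (#13, #17 stay — for-cause denied.)
Filling seats in venire order through position 8: #1, #3, #7, #9, #13, #14, #16, #17.
So alternate 2 is #17.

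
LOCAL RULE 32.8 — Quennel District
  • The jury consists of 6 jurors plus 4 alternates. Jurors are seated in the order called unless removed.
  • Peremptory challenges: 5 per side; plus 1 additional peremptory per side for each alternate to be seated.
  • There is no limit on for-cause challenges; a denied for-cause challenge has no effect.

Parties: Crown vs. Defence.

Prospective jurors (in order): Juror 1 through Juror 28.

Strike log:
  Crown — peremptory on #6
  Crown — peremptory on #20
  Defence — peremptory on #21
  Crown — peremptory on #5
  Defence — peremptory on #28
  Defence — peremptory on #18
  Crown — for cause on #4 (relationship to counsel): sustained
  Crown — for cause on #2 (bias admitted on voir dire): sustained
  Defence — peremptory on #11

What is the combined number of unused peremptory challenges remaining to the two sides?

11

Crown allotment: 5 base + 1 × 4 alternates = 9. Defence allotment: 5 base + 1 × 4 alternates = 9.
Crown peremptories used: #6, #20, #5 — 3 (for-cause on #4, #2 don't count).
Defence peremptories used: #21, #28, #18, #11 — 4.
Remaining: (9 − 3) + (9 − 4) = 11.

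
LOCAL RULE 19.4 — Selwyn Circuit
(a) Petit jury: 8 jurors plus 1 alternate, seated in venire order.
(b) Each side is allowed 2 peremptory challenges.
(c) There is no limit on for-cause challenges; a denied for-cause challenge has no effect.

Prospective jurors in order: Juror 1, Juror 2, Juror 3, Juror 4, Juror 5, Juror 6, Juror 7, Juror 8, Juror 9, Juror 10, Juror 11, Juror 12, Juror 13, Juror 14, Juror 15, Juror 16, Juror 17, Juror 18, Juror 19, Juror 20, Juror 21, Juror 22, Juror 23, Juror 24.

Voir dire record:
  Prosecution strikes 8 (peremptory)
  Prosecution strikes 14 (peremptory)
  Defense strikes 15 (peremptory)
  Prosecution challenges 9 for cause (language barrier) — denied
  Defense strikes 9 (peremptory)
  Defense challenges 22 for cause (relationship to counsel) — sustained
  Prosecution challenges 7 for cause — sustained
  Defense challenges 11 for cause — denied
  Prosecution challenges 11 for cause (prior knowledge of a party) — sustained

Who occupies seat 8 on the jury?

Removed: #7, #8, #9, #11, #14, #15, #22.
Filling seats in venire order through position 8: #1, #2, #3, #4, #5, #6, #10, #12.
So seat 8 is #12.

12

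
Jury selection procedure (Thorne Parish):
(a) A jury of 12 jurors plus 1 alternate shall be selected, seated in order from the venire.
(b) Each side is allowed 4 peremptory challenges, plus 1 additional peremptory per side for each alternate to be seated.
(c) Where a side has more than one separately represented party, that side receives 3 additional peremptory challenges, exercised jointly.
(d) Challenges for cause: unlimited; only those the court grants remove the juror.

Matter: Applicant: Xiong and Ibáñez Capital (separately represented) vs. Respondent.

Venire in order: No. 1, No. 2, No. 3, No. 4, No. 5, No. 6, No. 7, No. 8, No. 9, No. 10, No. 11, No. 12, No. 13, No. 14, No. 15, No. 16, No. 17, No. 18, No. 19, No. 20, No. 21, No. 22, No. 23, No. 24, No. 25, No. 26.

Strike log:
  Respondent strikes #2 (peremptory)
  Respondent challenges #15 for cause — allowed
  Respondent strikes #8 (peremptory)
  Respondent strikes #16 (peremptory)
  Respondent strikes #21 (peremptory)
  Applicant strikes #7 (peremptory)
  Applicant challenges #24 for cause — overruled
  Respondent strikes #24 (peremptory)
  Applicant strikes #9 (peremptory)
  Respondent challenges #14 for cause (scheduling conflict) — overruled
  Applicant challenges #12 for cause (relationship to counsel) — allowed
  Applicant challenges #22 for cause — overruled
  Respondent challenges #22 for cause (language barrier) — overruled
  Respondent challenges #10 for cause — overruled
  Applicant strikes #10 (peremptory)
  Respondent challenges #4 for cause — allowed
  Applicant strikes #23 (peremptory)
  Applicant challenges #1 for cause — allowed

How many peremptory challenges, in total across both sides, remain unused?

4

Applicant allotment: 4 base + 1 × 1 alternate + 3 multi-party = 8. Respondent allotment: 4 base + 1 × 1 alternate = 5.
Applicant peremptories used: #7, #9, #10, #23 — 4 (for-cause on #24, #12, #22, #1 don't count).
Respondent peremptories used: #2, #8, #16, #21, #24 — 5 (for-cause on #15, #14, #22, #10, #4 don't count).
Remaining: (8 − 4) + (5 − 5) = 4.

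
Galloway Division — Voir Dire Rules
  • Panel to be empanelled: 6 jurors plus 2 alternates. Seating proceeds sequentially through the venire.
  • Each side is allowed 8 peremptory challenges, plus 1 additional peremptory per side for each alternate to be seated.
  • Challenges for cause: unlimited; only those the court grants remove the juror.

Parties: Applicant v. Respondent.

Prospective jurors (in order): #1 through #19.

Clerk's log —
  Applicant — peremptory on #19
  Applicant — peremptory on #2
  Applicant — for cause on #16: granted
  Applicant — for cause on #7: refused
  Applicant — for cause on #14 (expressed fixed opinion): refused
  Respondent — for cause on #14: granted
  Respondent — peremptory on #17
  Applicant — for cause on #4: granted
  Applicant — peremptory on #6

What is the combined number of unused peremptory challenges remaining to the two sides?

Applicant allotment: 8 base + 1 × 2 alternates = 10. Respondent allotment: 8 base + 1 × 2 alternates = 10.
Applicant peremptories used: #19, #2, #6 — 3 (for-cause on #16, #7, #14, #4 don't count).
Respondent peremptories used: #17 — 1 (the for-cause on #14 doesn't count).
Remaining: (10 − 3) + (10 − 1) = 16.

16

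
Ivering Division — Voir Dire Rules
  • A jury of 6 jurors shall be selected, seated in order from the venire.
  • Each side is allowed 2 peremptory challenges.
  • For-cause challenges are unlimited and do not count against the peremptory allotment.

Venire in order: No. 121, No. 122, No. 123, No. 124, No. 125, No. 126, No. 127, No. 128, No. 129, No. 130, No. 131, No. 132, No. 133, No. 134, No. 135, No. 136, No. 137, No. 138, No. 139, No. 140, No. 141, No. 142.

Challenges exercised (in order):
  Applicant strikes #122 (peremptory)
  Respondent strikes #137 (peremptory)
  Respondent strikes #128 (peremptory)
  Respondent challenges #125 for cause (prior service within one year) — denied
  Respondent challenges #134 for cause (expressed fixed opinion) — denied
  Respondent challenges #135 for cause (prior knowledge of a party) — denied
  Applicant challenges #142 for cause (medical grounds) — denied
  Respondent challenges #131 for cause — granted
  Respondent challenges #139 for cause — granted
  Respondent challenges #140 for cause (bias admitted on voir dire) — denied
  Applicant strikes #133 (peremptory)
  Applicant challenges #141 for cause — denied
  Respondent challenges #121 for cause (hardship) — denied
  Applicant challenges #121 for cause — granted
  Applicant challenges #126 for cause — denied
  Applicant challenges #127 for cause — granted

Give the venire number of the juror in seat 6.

Removed: #121, #122, #127, #128, #131, #133, #137, #139. (#125, #126, #134, #135, #140, #141, #142 stay — for-cause denied.)
Seating in order: seats 1–6 → #123, #124, #125, #126, #129, #130.
So seat 6 is #130.

130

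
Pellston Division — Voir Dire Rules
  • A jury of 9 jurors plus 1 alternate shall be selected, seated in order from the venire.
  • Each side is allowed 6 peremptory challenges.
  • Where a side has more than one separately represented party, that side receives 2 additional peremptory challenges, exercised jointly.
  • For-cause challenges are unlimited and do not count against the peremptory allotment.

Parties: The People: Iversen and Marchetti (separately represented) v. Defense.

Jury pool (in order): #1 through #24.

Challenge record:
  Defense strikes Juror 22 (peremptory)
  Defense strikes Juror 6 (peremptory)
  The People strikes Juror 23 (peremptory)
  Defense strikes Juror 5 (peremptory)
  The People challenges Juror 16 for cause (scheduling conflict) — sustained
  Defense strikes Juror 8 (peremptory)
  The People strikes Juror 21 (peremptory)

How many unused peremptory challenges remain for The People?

6

The People allotment: 6 base + 2 multi-party = 8.
The People peremptories used: #23, #21 — 2 (the for-cause on #16 doesn't count).
Remaining: 8 − 2 = 6.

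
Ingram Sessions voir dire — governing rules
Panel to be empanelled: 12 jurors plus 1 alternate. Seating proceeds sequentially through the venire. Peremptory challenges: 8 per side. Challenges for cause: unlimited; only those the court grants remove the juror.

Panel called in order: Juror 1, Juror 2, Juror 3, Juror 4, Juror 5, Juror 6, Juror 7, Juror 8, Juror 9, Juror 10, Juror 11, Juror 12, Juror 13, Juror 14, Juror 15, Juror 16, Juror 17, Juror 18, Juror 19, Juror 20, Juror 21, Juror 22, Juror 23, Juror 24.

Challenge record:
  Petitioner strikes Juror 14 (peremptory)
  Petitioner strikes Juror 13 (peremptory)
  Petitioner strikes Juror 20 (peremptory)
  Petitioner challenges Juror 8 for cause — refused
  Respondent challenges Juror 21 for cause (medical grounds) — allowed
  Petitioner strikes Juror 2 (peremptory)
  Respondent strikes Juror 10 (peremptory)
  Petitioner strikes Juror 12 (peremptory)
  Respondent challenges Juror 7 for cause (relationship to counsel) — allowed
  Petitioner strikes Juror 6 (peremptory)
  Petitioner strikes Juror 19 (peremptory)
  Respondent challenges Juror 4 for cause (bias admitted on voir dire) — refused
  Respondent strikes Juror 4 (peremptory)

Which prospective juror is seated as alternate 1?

Removed: #2, #4, #6, #7, #10, #12, #13, #14, #19, #20, #21. (#8 stays — for-cause denied.)
Filling seats in venire order through position 13: #1, #3, #5, #8, #9, #11, #15, #16, #17, #18, #22, #23, #24.
So alternate 1 is #24.

24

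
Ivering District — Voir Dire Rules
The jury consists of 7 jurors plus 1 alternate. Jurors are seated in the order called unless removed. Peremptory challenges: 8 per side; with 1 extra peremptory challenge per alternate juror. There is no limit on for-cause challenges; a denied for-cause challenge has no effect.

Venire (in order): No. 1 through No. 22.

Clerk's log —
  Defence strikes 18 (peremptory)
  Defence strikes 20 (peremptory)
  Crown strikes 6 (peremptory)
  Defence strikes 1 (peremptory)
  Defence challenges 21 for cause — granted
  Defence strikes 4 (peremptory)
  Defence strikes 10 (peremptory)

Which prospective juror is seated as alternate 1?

Removed: #1, #4, #6, #10, #18, #20, #21.
Seating in order: seats 1–7 → #2, #3, #5, #7, #8, #9, #11; alternates → #12.
So alternate 1 is #12.

12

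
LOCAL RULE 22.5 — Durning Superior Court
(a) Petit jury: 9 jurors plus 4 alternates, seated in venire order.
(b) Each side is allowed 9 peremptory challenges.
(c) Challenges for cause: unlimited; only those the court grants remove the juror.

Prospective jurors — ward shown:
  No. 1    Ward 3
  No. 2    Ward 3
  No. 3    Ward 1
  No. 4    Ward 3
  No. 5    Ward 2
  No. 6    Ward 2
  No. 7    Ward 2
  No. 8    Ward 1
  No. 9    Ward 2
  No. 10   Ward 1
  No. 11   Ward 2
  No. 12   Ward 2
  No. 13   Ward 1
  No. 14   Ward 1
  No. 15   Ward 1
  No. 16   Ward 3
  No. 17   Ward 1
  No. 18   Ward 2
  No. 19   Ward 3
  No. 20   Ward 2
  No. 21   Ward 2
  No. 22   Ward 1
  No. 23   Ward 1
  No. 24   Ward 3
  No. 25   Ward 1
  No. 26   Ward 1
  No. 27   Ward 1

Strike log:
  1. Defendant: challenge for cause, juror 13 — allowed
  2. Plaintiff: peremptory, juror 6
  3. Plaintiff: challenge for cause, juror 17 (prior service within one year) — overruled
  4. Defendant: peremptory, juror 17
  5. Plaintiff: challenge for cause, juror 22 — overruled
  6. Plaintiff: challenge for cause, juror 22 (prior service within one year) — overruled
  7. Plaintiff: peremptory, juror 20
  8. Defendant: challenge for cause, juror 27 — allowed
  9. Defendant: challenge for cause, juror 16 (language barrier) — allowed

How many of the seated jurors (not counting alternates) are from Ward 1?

3

Removed: #6, #13, #16, #17, #20, #27.
Seated jurors 1–9: #1, #2, #3, #4, #5, #7, #8, #9, #10 (alternates #11, #12, #14, #15 not counted).
Of those, in Ward 1: #3, #8, #10 → 3.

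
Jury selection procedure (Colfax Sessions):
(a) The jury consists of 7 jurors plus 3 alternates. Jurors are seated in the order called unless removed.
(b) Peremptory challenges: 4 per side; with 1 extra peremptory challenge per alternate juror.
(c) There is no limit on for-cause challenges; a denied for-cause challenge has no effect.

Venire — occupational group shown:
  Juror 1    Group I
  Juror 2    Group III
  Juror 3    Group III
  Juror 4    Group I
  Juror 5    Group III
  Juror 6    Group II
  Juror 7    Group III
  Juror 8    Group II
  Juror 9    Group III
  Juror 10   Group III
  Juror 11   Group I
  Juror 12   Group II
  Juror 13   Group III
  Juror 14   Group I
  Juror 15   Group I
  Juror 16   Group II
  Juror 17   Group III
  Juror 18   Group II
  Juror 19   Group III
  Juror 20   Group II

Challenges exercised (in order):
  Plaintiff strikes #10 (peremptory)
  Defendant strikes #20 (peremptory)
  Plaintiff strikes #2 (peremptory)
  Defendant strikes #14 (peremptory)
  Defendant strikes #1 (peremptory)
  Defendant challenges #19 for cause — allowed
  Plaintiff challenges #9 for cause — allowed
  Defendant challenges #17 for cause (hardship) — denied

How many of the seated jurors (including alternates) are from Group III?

4

Removed: #1, #2, #9, #10, #14, #19, #20.
Seated (10 incl. alternates): #3, #4, #5, #6, #7, #8, #11, #12, #13, #15.
Of those, in Group III: #3, #5, #7, #13 → 4.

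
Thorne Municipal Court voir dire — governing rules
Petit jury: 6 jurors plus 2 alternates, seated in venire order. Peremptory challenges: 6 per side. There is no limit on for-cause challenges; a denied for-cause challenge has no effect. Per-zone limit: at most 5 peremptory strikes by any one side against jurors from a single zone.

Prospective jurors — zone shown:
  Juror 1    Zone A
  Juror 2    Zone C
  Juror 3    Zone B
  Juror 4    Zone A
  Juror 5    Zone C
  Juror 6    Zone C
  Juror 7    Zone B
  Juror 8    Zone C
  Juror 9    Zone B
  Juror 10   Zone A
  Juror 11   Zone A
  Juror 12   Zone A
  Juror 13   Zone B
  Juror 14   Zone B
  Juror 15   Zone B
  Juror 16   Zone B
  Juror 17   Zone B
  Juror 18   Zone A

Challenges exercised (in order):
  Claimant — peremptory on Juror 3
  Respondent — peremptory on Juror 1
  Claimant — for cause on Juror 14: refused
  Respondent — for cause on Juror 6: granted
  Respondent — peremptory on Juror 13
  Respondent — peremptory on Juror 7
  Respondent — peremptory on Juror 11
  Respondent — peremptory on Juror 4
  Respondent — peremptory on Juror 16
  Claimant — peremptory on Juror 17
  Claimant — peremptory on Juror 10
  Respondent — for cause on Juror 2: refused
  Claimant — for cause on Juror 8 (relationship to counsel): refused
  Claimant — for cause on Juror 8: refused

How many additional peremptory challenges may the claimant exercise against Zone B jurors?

Claimant peremptories so far: #3, #17, #10 — 3 of 6 used, 3 left overall.
Against Zone B: #3, #17 — 2 used; per-zone cap 5 leaves 3.
Binding limit: min(3, 3) = 3.

3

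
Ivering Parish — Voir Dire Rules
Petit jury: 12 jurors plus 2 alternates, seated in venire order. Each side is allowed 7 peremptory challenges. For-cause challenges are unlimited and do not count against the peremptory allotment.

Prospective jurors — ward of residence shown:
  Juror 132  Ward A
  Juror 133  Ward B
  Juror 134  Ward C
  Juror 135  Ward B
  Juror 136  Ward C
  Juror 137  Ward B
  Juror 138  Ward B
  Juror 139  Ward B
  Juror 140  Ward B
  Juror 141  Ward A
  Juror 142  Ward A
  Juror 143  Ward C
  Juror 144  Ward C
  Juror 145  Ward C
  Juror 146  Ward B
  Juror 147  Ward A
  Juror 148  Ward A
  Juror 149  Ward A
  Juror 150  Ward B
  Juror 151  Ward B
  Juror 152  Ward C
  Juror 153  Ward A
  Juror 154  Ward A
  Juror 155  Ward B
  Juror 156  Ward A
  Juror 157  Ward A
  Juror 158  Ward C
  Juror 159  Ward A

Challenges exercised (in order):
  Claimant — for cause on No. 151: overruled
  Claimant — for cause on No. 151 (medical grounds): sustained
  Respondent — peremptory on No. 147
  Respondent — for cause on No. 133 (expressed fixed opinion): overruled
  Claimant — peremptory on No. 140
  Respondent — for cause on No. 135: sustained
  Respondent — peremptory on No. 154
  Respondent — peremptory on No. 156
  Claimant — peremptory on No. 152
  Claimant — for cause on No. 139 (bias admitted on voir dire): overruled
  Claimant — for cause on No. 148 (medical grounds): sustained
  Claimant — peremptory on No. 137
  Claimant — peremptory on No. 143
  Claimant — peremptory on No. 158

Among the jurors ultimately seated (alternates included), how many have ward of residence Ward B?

Removed: #135, #137, #140, #143, #147, #148, #151, #152, #154, #156, #158.
Seated (14 incl. alternates): #132, #133, #134, #136, #138, #139, #141, #142, #144, #145, #146, #149, #150, #153.
Of those, in Ward B: #133, #138, #139, #146, #150 → 5.

5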